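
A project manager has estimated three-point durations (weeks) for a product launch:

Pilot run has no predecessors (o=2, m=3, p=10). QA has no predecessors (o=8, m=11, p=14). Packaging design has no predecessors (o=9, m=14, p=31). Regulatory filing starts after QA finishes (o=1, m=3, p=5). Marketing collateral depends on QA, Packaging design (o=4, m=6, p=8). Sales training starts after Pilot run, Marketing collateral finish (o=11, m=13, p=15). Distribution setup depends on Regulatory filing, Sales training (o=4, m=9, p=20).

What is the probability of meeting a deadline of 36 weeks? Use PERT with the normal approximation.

0.026

te_Pilot run = (2 + 4·3 + 10)/6 = 24/6 = 4; σ²_Pilot run = ((10−2)/6)² = 1.778
te_QA = (8 + 4·11 + 14)/6 = 66/6 = 11; σ²_QA = ((14−8)/6)² = 1.000
te_Packaging design = (9 + 4·14 + 31)/6 = 96/6 = 16; σ²_Packaging design = ((31−9)/6)² = 13.444
te_Regulatory filing = (1 + 4·3 + 5)/6 = 18/6 = 3; σ²_Regulatory filing = ((5−1)/6)² = 0.444
te_Marketing collateral = (4 + 4·6 + 8)/6 = 36/6 = 6; σ²_Marketing collateral = ((8−4)/6)² = 0.444
te_Sales training = (11 + 4·13 + 15)/6 = 78/6 = 13; σ²_Sales training = ((15−11)/6)² = 0.444
te_Distribution setup = (4 + 4·9 + 20)/6 = 60/6 = 10; σ²_Distribution setup = ((20−4)/6)² = 7.111

Forward pass:
ES_Pilot run = 0; EF_Pilot run = 4
ES_QA = 0; EF_QA = 11
ES_Packaging design = 0; EF_Packaging design = 16
ES_Regulatory filing = 11; EF_Regulatory filing = 11+3 = 14
ES_Marketing collateral = max(EF_QA=11, EF_Packaging design=16) = 16; EF_Marketing collateral = 16+6 = 22
ES_Sales training = max(EF_Pilot run=4, EF_Marketing collateral=22) = 22; EF_Sales training = 22+13 = 35
ES_Distribution setup = max(EF_Regulatory filing=14, EF_Sales training=35) = 35; EF_Distribution setup = 35+10 = 45
Expected project duration μ = 45 weeks. Critical path: Packaging design → Marketing collateral → Sales training → Distribution setup.

Variance along critical path = 13.444 + 0.444 + 0.444 + 7.111 = 21.444; σ = √21.444 = 4.631 weeks.
Z = (36 − 45) / 4.631 = -1.944
P(T ≤ 36) = Φ(-1.944) ≈ 0.026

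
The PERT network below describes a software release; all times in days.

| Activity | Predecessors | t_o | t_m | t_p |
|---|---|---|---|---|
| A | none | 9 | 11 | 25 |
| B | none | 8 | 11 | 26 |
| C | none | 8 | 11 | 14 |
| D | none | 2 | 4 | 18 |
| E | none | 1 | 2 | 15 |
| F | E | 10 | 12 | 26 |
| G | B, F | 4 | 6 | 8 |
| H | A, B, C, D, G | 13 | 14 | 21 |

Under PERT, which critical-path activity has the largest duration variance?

F

te_A = (9 + 4·11 + 25)/6 = 78/6 = 13; σ²_A = ((25−9)/6)² = 7.111
te_B = (8 + 4·11 + 26)/6 = 78/6 = 13; σ²_B = ((26−8)/6)² = 9.000
te_C = (8 + 4·11 + 14)/6 = 66/6 = 11; σ²_C = ((14−8)/6)² = 1.000
te_D = (2 + 4·4 + 18)/6 = 36/6 = 6; σ²_D = ((18−2)/6)² = 7.111
te_E = (1 + 4·2 + 15)/6 = 24/6 = 4; σ²_E = ((15−1)/6)² = 5.444
te_F = (10 + 4·12 + 26)/6 = 84/6 = 14; σ²_F = ((26−10)/6)² = 7.111
te_G = (4 + 4·6 + 8)/6 = 36/6 = 6; σ²_G = ((8−4)/6)² = 0.444
te_H = (13 + 4·14 + 21)/6 = 90/6 = 15; σ²_H = ((21−13)/6)² = 1.778

Forward pass:
ES_A = 0; EF_A = 13
ES_B = 0; EF_B = 13
ES_C = 0; EF_C = 11
ES_D = 0; EF_D = 6
ES_E = 0; EF_E = 4
ES_F = 4; EF_F = 4+14 = 18
ES_G = max(EF_B=13, EF_F=18) = 18; EF_G = 18+6 = 24
ES_H = max(EF_A=13, EF_B=13, EF_C=11, EF_D=6, EF_G=24) = 24; EF_H = 24+15 = 39
Expected project duration μ = 39 days. Critical path: E → F → G → H.

Variances on critical path: σ²_E=5.444, σ²_F=7.111, σ²_G=0.444, σ²_H=1.778.
Largest is σ²_F = 7.111.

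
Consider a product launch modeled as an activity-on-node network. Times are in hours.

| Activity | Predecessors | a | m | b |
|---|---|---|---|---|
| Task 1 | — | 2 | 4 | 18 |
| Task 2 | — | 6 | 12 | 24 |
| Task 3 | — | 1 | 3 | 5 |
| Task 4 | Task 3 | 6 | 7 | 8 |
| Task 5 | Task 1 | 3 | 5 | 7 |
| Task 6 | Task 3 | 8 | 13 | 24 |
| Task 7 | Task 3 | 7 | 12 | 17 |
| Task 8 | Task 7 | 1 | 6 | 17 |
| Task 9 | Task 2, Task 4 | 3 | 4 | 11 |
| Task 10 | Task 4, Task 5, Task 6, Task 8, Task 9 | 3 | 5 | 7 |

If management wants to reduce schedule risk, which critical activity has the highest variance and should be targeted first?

Task 8

te_Task 1 = (2 + 4·4 + 18)/6 = 36/6 = 6; σ²_Task 1 = ((18−2)/6)² = 7.111
te_Task 2 = (6 + 4·12 + 24)/6 = 78/6 = 13; σ²_Task 2 = ((24−6)/6)² = 9.000
te_Task 3 = (1 + 4·3 + 5)/6 = 18/6 = 3; σ²_Task 3 = ((5−1)/6)² = 0.444
te_Task 4 = (6 + 4·7 + 8)/6 = 42/6 = 7; σ²_Task 4 = ((8−6)/6)² = 0.111
te_Task 5 = (3 + 4·5 + 7)/6 = 30/6 = 5; σ²_Task 5 = ((7−3)/6)² = 0.444
te_Task 6 = (8 + 4·13 + 24)/6 = 84/6 = 14; σ²_Task 6 = ((24−8)/6)² = 7.111
te_Task 7 = (7 + 4·12 + 17)/6 = 72/6 = 12; σ²_Task 7 = ((17−7)/6)² = 2.778
te_Task 8 = (1 + 4·6 + 17)/6 = 42/6 = 7; σ²_Task 8 = ((17−1)/6)² = 7.111
te_Task 9 = (3 + 4·4 + 11)/6 = 30/6 = 5; σ²_Task 9 = ((11−3)/6)² = 1.778
te_Task 10 = (3 + 4·5 + 7)/6 = 30/6 = 5; σ²_Task 10 = ((7−3)/6)² = 0.444

Forward pass:
ES_Task 1 = 0; EF_Task 1 = 6
ES_Task 2 = 0; EF_Task 2 = 13
ES_Task 3 = 0; EF_Task 3 = 3
ES_Task 4 = 3; EF_Task 4 = 3+7 = 10
ES_Task 5 = 6; EF_Task 5 = 6+5 = 11
ES_Task 6 = 3; EF_Task 6 = 3+14 = 17
ES_Task 7 = 3; EF_Task 7 = 3+12 = 15
ES_Task 8 = 15; EF_Task 8 = 15+7 = 22
ES_Task 9 = max(EF_Task 2=13, EF_Task 4=10) = 13; EF_Task 9 = 13+5 = 18
ES_Task 10 = max(EF_Task 4=10, EF_Task 5=11, EF_Task 6=17, EF_Task 8=22, EF_Task 9=18) = 22; EF_Task 10 = 22+5 = 27
Expected project duration μ = 27 hours. Critical path: Task 3 → Task 7 → Task 8 → Task 10.

Variances on critical path: σ²_Task 3=0.444, σ²_Task 7=2.778, σ²_Task 8=7.111, σ²_Task 10=0.444.
Largest is σ²_Task 8 = 7.111.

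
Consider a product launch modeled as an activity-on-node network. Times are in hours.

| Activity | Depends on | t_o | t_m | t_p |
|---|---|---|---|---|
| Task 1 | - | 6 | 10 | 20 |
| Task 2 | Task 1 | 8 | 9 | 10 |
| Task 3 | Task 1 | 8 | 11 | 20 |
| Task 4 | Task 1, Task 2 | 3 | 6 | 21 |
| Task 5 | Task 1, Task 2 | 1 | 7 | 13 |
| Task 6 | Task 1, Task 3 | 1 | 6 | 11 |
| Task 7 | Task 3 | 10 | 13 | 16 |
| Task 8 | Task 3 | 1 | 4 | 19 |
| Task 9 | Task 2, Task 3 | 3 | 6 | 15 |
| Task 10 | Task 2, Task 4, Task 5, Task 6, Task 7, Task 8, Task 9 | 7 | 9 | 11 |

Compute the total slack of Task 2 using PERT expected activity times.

8 hours

te_Task 1 = (6 + 4·10 + 20)/6 = 66/6 = 11
te_Task 2 = (8 + 4·9 + 10)/6 = 54/6 = 9
te_Task 3 = (8 + 4·11 + 20)/6 = 72/6 = 12
te_Task 4 = (3 + 4·6 + 21)/6 = 48/6 = 8
te_Task 5 = (1 + 4·7 + 13)/6 = 42/6 = 7
te_Task 6 = (1 + 4·6 + 11)/6 = 36/6 = 6
te_Task 7 = (10 + 4·13 + 16)/6 = 78/6 = 13
te_Task 8 = (1 + 4·4 + 19)/6 = 36/6 = 6
te_Task 9 = (3 + 4·6 + 15)/6 = 42/6 = 7
te_Task 10 = (7 + 4·9 + 11)/6 = 54/6 = 9

Forward pass:
ES_Task 1 = 0; EF_Task 1 = 11
ES_Task 2 = 11; EF_Task 2 = 11+9 = 20
ES_Task 3 = 11; EF_Task 3 = 11+12 = 23
ES_Task 4 = max(EF_Task 1=11, EF_Task 2=20) = 20; EF_Task 4 = 20+8 = 28
ES_Task 5 = max(EF_Task 1=11, EF_Task 2=20) = 20; EF_Task 5 = 20+7 = 27
ES_Task 6 = max(EF_Task 1=11, EF_Task 3=23) = 23; EF_Task 6 = 23+6 = 29
ES_Task 7 = 23; EF_Task 7 = 23+13 = 36
ES_Task 8 = 23; EF_Task 8 = 23+6 = 29
ES_Task 9 = max(EF_Task 2=20, EF_Task 3=23) = 23; EF_Task 9 = 23+7 = 30
ES_Task 10 = max(EF_Task 2=20, EF_Task 4=28, EF_Task 5=27, EF_Task 6=29, EF_Task 7=36, EF_Task 8=29, EF_Task 9=30) = 36; EF_Task 10 = 36+9 = 45
Expected project duration μ = 45 hours. Critical path: Task 1 → Task 3 → Task 7 → Task 10.

Backward pass:
LF_Task 10 = 45; LS_Task 10 = 45−9 = 36
LF_Task 9 = LS_Task 10 = 36; LS_Task 9 = 36−7 = 29
LF_Task 8 = LS_Task 10 = 36; LS_Task 8 = 36−6 = 30
LF_Task 7 = LS_Task 10 = 36; LS_Task 7 = 36−13 = 23
LF_Task 6 = LS_Task 10 = 36; LS_Task 6 = 36−6 = 30
LF_Task 5 = LS_Task 10 = 36; LS_Task 5 = 36−7 = 29
LF_Task 4 = LS_Task 10 = 36; LS_Task 4 = 36−8 = 28
LF_Task 3 = min(LS_Task 6=30, LS_Task 7=23, LS_Task 8=30, LS_Task 9=29) = 23; LS_Task 3 = 23−12 = 11
LF_Task 2 = min(LS_Task 4=28, LS_Task 5=29, LS_Task 9=29, LS_Task 10=36) = 28; LS_Task 2 = 28−9 = 19
LF_Task 1 = min(LS_Task 2=19, LS_Task 3=11, LS_Task 4=28, LS_Task 5=29, LS_Task 6=30) = 11; LS_Task 1 = 11−11 = 0
Slack_Task 2 = LS_Task 2 − ES_Task 2 = 19 − 11 = 8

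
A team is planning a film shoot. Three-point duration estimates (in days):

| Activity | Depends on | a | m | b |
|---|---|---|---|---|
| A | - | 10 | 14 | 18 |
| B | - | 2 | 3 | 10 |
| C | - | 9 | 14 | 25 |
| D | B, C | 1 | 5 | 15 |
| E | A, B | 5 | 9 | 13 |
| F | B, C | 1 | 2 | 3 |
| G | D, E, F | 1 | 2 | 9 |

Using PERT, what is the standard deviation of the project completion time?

te_A = (10 + 4·14 + 18)/6 = 84/6 = 14; σ²_A = ((18−10)/6)² = 1.778
te_B = (2 + 4·3 + 10)/6 = 24/6 = 4; σ²_B = ((10−2)/6)² = 1.778
te_C = (9 + 4·14 + 25)/6 = 90/6 = 15; σ²_C = ((25−9)/6)² = 7.111
te_D = (1 + 4·5 + 15)/6 = 36/6 = 6; σ²_D = ((15−1)/6)² = 5.444
te_E = (5 + 4·9 + 13)/6 = 54/6 = 9; σ²_E = ((13−5)/6)² = 1.778
te_F = (1 + 4·2 + 3)/6 = 12/6 = 2; σ²_F = ((3−1)/6)² = 0.111
te_G = (1 + 4·2 + 9)/6 = 18/6 = 3; σ²_G = ((9−1)/6)² = 1.778

Forward pass:
ES_A = 0; EF_A = 14
ES_B = 0; EF_B = 4
ES_C = 0; EF_C = 15
ES_D = max(EF_B=4, EF_C=15) = 15; EF_D = 15+6 = 21
ES_E = max(EF_A=14, EF_B=4) = 14; EF_E = 14+9 = 23
ES_F = max(EF_B=4, EF_C=15) = 15; EF_F = 15+2 = 17
ES_G = max(EF_D=21, EF_E=23, EF_F=17) = 23; EF_G = 23+3 = 26
Expected project duration μ = 26 days. Critical path: A → E → G.

Variance along critical path = 1.778 + 1.778 + 1.778 = 5.333
σ = √5.333 = 2.309 days

2.31 days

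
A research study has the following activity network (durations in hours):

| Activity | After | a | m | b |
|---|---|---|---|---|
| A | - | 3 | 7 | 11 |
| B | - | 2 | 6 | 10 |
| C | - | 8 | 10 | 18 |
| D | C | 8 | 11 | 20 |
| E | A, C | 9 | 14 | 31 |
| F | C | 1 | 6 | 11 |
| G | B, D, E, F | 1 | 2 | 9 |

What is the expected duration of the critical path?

30 hours

te_A = (3 + 4·7 + 11)/6 = 42/6 = 7
te_B = (2 + 4·6 + 10)/6 = 36/6 = 6
te_C = (8 + 4·10 + 18)/6 = 66/6 = 11
te_D = (8 + 4·11 + 20)/6 = 72/6 = 12
te_E = (9 + 4·14 + 31)/6 = 96/6 = 16
te_F = (1 + 4·6 + 11)/6 = 36/6 = 6
te_G = (1 + 4·2 + 9)/6 = 18/6 = 3

Forward pass:
ES_A = 0; EF_A = 7
ES_B = 0; EF_B = 6
ES_C = 0; EF_C = 11
ES_D = 11; EF_D = 11+12 = 23
ES_E = max(EF_A=7, EF_C=11) = 11; EF_E = 11+16 = 27
ES_F = 11; EF_F = 11+6 = 17
ES_G = max(EF_B=6, EF_D=23, EF_E=27, EF_F=17) = 27; EF_G = 27+3 = 30
Expected project duration μ = 30 hours. Critical path: C → E → G.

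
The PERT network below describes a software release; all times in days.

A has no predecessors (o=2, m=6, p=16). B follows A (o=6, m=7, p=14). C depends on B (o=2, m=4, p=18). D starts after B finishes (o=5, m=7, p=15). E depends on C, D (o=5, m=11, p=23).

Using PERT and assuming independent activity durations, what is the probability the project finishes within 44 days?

0.981

te_A = (2 + 4·6 + 16)/6 = 42/6 = 7; σ²_A = ((16−2)/6)² = 5.444
te_B = (6 + 4·7 + 14)/6 = 48/6 = 8; σ²_B = ((14−6)/6)² = 1.778
te_C = (2 + 4·4 + 18)/6 = 36/6 = 6; σ²_C = ((18−2)/6)² = 7.111
te_D = (5 + 4·7 + 15)/6 = 48/6 = 8; σ²_D = ((15−5)/6)² = 2.778
te_E = (5 + 4·11 + 23)/6 = 72/6 = 12; σ²_E = ((23−5)/6)² = 9.000

Forward pass:
ES_A = 0; EF_A = 7
ES_B = 7; EF_B = 7+8 = 15
ES_C = 15; EF_C = 15+6 = 21
ES_D = 15; EF_D = 15+8 = 23
ES_E = max(EF_C=21, EF_D=23) = 23; EF_E = 23+12 = 35
Expected project duration μ = 35 days. Critical path: A → B → D → E.

Variance along critical path = 5.444 + 1.778 + 2.778 + 9.000 = 19.000; σ = √19.000 = 4.359 days.
Z = (44 − 35) / 4.359 = 2.065
P(T ≤ 44) = Φ(2.065) ≈ 0.981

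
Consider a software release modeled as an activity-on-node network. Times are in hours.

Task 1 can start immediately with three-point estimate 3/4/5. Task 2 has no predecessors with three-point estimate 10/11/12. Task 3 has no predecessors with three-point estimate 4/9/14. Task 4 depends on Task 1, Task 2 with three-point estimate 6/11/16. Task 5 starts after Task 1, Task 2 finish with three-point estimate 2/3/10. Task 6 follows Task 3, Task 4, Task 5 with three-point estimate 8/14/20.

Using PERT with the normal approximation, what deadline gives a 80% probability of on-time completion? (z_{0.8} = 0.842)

38.2 hours

te_Task 1 = (3 + 4·4 + 5)/6 = 24/6 = 4; σ²_Task 1 = ((5−3)/6)² = 0.111
te_Task 2 = (10 + 4·11 + 12)/6 = 66/6 = 11; σ²_Task 2 = ((12−10)/6)² = 0.111
te_Task 3 = (4 + 4·9 + 14)/6 = 54/6 = 9; σ²_Task 3 = ((14−4)/6)² = 2.778
te_Task 4 = (6 + 4·11 + 16)/6 = 66/6 = 11; σ²_Task 4 = ((16−6)/6)² = 2.778
te_Task 5 = (2 + 4·3 + 10)/6 = 24/6 = 4; σ²_Task 5 = ((10−2)/6)² = 1.778
te_Task 6 = (8 + 4·14 + 20)/6 = 84/6 = 14; σ²_Task 6 = ((20−8)/6)² = 4.000

Forward pass:
ES_Task 1 = 0; EF_Task 1 = 4
ES_Task 2 = 0; EF_Task 2 = 11
ES_Task 3 = 0; EF_Task 3 = 9
ES_Task 4 = max(EF_Task 1=4, EF_Task 2=11) = 11; EF_Task 4 = 11+11 = 22
ES_Task 5 = max(EF_Task 1=4, EF_Task 2=11) = 11; EF_Task 5 = 11+4 = 15
ES_Task 6 = max(EF_Task 3=9, EF_Task 4=22, EF_Task 5=15) = 22; EF_Task 6 = 22+14 = 36
Expected project duration μ = 36 hours. Critical path: Task 2 → Task 4 → Task 6.

Variance along critical path = 0.111 + 2.778 + 4.000 = 6.889; σ = 2.625 hours.
D = μ + z·σ = 36 + 0.842·2.625 = 38.2 hours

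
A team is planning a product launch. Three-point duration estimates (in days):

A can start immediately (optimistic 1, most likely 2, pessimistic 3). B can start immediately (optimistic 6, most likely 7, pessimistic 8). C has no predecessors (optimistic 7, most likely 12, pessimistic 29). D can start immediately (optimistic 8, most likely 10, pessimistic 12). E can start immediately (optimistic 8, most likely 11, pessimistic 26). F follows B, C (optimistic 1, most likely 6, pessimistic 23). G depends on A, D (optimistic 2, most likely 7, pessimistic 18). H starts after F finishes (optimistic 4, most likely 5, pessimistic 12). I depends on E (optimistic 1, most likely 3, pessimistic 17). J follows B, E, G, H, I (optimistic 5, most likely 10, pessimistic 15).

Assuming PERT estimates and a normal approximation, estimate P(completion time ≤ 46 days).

te_A = (1 + 4·2 + 3)/6 = 12/6 = 2; σ²_A = ((3−1)/6)² = 0.111
te_B = (6 + 4·7 + 8)/6 = 42/6 = 7; σ²_B = ((8−6)/6)² = 0.111
te_C = (7 + 4·12 + 29)/6 = 84/6 = 14; σ²_C = ((29−7)/6)² = 13.444
te_D = (8 + 4·10 + 12)/6 = 60/6 = 10; σ²_D = ((12−8)/6)² = 0.444
te_E = (8 + 4·11 + 26)/6 = 78/6 = 13; σ²_E = ((26−8)/6)² = 9.000
te_F = (1 + 4·6 + 23)/6 = 48/6 = 8; σ²_F = ((23−1)/6)² = 13.444
te_G = (2 + 4·7 + 18)/6 = 48/6 = 8; σ²_G = ((18−2)/6)² = 7.111
te_H = (4 + 4·5 + 12)/6 = 36/6 = 6; σ²_H = ((12−4)/6)² = 1.778
te_I = (1 + 4·3 + 17)/6 = 30/6 = 5; σ²_I = ((17−1)/6)² = 7.111
te_J = (5 + 4·10 + 15)/6 = 60/6 = 10; σ²_J = ((15−5)/6)² = 2.778

Forward pass:
ES_A = 0; EF_A = 2
ES_B = 0; EF_B = 7
ES_C = 0; EF_C = 14
ES_D = 0; EF_D = 10
ES_E = 0; EF_E = 13
ES_F = max(EF_B=7, EF_C=14) = 14; EF_F = 14+8 = 22
ES_G = max(EF_A=2, EF_D=10) = 10; EF_G = 10+8 = 18
ES_H = 22; EF_H = 22+6 = 28
ES_I = 13; EF_I = 13+5 = 18
ES_J = max(EF_B=7, EF_E=13, EF_G=18, EF_H=28, EF_I=18) = 28; EF_J = 28+10 = 38
Expected project duration μ = 38 days. Critical path: C → F → H → J.

Variance along critical path = 13.444 + 13.444 + 1.778 + 2.778 = 31.444; σ = √31.444 = 5.608 days.
Z = (46 − 38) / 5.608 = 1.427
P(T ≤ 46) = Φ(1.427) ≈ 0.923

0.923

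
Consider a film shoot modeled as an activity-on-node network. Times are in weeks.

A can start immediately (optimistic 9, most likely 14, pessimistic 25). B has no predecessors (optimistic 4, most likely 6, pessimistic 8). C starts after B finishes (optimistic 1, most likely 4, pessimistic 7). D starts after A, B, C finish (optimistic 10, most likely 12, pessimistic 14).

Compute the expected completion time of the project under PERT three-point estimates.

te_A = (9 + 4·14 + 25)/6 = 90/6 = 15
te_B = (4 + 4·6 + 8)/6 = 36/6 = 6
te_C = (1 + 4·4 + 7)/6 = 24/6 = 4
te_D = (10 + 4·12 + 14)/6 = 72/6 = 12

Forward pass:
ES_A = 0; EF_A = 15
ES_B = 0; EF_B = 6
ES_C = 6; EF_C = 6+4 = 10
ES_D = max(EF_A=15, EF_B=6, EF_C=10) = 15; EF_D = 15+12 = 27
Expected project duration μ = 27 weeks. Critical path: A → D.

27 weeks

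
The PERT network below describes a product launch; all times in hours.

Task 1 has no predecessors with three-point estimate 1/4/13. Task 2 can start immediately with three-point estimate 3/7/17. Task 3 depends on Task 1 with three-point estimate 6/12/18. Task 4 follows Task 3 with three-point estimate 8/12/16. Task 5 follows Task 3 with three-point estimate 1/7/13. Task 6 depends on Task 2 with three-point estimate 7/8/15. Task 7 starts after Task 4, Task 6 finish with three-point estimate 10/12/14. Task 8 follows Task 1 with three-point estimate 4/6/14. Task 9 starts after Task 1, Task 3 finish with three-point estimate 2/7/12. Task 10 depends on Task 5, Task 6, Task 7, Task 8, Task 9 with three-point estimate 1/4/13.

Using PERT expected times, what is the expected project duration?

te_Task 1 = (1 + 4·4 + 13)/6 = 30/6 = 5
te_Task 2 = (3 + 4·7 + 17)/6 = 48/6 = 8
te_Task 3 = (6 + 4·12 + 18)/6 = 72/6 = 12
te_Task 4 = (8 + 4·12 + 16)/6 = 72/6 = 12
te_Task 5 = (1 + 4·7 + 13)/6 = 42/6 = 7
te_Task 6 = (7 + 4·8 + 15)/6 = 54/6 = 9
te_Task 7 = (10 + 4·12 + 14)/6 = 72/6 = 12
te_Task 8 = (4 + 4·6 + 14)/6 = 42/6 = 7
te_Task 9 = (2 + 4·7 + 12)/6 = 42/6 = 7
te_Task 10 = (1 + 4·4 + 13)/6 = 30/6 = 5

Forward pass:
ES_Task 1 = 0; EF_Task 1 = 5
ES_Task 2 = 0; EF_Task 2 = 8
ES_Task 3 = 5; EF_Task 3 = 5+12 = 17
ES_Task 4 = 17; EF_Task 4 = 17+12 = 29
ES_Task 5 = 17; EF_Task 5 = 17+7 = 24
ES_Task 6 = 8; EF_Task 6 = 8+9 = 17
ES_Task 7 = max(EF_Task 4=29, EF_Task 6=17) = 29; EF_Task 7 = 29+12 = 41
ES_Task 8 = 5; EF_Task 8 = 5+7 = 12
ES_Task 9 = max(EF_Task 1=5, EF_Task 3=17) = 17; EF_Task 9 = 17+7 = 24
ES_Task 10 = max(EF_Task 5=24, EF_Task 6=17, EF_Task 7=41, EF_Task 8=12, EF_Task 9=24) = 41; EF_Task 10 = 41+5 = 46
Expected project duration μ = 46 hours. Critical path: Task 1 → Task 3 → Task 4 → Task 7 → Task 10.

46 hours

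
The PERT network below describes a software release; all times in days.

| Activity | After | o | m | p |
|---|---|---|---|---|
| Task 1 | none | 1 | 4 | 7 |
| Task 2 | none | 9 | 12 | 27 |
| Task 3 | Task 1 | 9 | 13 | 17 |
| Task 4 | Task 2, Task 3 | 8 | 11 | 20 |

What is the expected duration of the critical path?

29 days

te_Task 1 = (1 + 4·4 + 7)/6 = 24/6 = 4
te_Task 2 = (9 + 4·12 + 27)/6 = 84/6 = 14
te_Task 3 = (9 + 4·13 + 17)/6 = 78/6 = 13
te_Task 4 = (8 + 4·11 + 20)/6 = 72/6 = 12

Forward pass:
ES_Task 1 = 0; EF_Task 1 = 4
ES_Task 2 = 0; EF_Task 2 = 14
ES_Task 3 = 4; EF_Task 3 = 4+13 = 17
ES_Task 4 = max(EF_Task 2=14, EF_Task 3=17) = 17; EF_Task 4 = 17+12 = 29
Expected project duration μ = 29 days. Critical path: Task 1 → Task 3 → Task 4.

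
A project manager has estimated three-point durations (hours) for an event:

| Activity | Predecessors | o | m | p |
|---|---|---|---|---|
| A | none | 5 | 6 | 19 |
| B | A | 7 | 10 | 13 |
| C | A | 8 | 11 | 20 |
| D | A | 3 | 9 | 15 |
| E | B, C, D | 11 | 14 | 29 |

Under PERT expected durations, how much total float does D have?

3 hours

te_A = (5 + 4·6 + 19)/6 = 48/6 = 8
te_B = (7 + 4·10 + 13)/6 = 60/6 = 10
te_C = (8 + 4·11 + 20)/6 = 72/6 = 12
te_D = (3 + 4·9 + 15)/6 = 54/6 = 9
te_E = (11 + 4·14 + 29)/6 = 96/6 = 16

Forward pass:
ES_A = 0; EF_A = 8
ES_B = 8; EF_B = 8+10 = 18
ES_C = 8; EF_C = 8+12 = 20
ES_D = 8; EF_D = 8+9 = 17
ES_E = max(EF_B=18, EF_C=20, EF_D=17) = 20; EF_E = 20+16 = 36
Expected project duration μ = 36 hours. Critical path: A → C → E.

Backward pass:
LF_E = 36; LS_E = 36−16 = 20
LF_D = LS_E = 20; LS_D = 20−9 = 11
LF_C = LS_E = 20; LS_C = 20−12 = 8
LF_B = LS_E = 20; LS_B = 20−10 = 10
LF_A = min(LS_B=10, LS_C=8, LS_D=11) = 8; LS_A = 8−8 = 0
Slack_D = LS_D − ES_D = 11 − 8 = 3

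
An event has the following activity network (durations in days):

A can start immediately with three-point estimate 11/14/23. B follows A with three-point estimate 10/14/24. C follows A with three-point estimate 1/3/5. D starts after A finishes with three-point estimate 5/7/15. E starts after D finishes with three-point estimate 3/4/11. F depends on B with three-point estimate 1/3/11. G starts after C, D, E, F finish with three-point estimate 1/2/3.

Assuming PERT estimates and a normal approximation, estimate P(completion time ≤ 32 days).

te_A = (11 + 4·14 + 23)/6 = 90/6 = 15; σ²_A = ((23−11)/6)² = 4.000
te_B = (10 + 4·14 + 24)/6 = 90/6 = 15; σ²_B = ((24−10)/6)² = 5.444
te_C = (1 + 4·3 + 5)/6 = 18/6 = 3; σ²_C = ((5−1)/6)² = 0.444
te_D = (5 + 4·7 + 15)/6 = 48/6 = 8; σ²_D = ((15−5)/6)² = 2.778
te_E = (3 + 4·4 + 11)/6 = 30/6 = 5; σ²_E = ((11−3)/6)² = 1.778
te_F = (1 + 4·3 + 11)/6 = 24/6 = 4; σ²_F = ((11−1)/6)² = 2.778
te_G = (1 + 4·2 + 3)/6 = 12/6 = 2; σ²_G = ((3−1)/6)² = 0.111

Forward pass:
ES_A = 0; EF_A = 15
ES_B = 15; EF_B = 15+15 = 30
ES_C = 15; EF_C = 15+3 = 18
ES_D = 15; EF_D = 15+8 = 23
ES_E = 23; EF_E = 23+5 = 28
ES_F = 30; EF_F = 30+4 = 34
ES_G = max(EF_C=18, EF_D=23, EF_E=28, EF_F=34) = 34; EF_G = 34+2 = 36
Expected project duration μ = 36 days. Critical path: A → B → F → G.

Variance along critical path = 4.000 + 5.444 + 2.778 + 0.111 = 12.333; σ = √12.333 = 3.512 days.
Z = (32 − 36) / 3.512 = -1.139
P(T ≤ 32) = Φ(-1.139) ≈ 0.127

0.127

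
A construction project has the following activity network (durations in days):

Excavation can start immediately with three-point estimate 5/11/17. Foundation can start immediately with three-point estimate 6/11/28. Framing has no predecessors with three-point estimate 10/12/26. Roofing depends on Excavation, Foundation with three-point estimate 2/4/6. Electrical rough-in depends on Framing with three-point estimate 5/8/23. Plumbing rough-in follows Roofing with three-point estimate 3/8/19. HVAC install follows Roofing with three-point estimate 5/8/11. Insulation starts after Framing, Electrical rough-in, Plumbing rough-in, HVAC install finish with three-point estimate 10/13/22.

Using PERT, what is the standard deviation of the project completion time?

te_Excavation = (5 + 4·11 + 17)/6 = 66/6 = 11; σ²_Excavation = ((17−5)/6)² = 4.000
te_Foundation = (6 + 4·11 + 28)/6 = 78/6 = 13; σ²_Foundation = ((28−6)/6)² = 13.444
te_Framing = (10 + 4·12 + 26)/6 = 84/6 = 14; σ²_Framing = ((26−10)/6)² = 7.111
te_Roofing = (2 + 4·4 + 6)/6 = 24/6 = 4; σ²_Roofing = ((6−2)/6)² = 0.444
te_Electrical rough-in = (5 + 4·8 + 23)/6 = 60/6 = 10; σ²_Electrical rough-in = ((23−5)/6)² = 9.000
te_Plumbing rough-in = (3 + 4·8 + 19)/6 = 54/6 = 9; σ²_Plumbing rough-in = ((19−3)/6)² = 7.111
te_HVAC install = (5 + 4·8 + 11)/6 = 48/6 = 8; σ²_HVAC install = ((11−5)/6)² = 1.000
te_Insulation = (10 + 4·13 + 22)/6 = 84/6 = 14; σ²_Insulation = ((22−10)/6)² = 4.000

Forward pass:
ES_Excavation = 0; EF_Excavation = 11
ES_Foundation = 0; EF_Foundation = 13
ES_Framing = 0; EF_Framing = 14
ES_Roofing = max(EF_Excavation=11, EF_Foundation=13) = 13; EF_Roofing = 13+4 = 17
ES_Electrical rough-in = 14; EF_Electrical rough-in = 14+10 = 24
ES_Plumbing rough-in = 17; EF_Plumbing rough-in = 17+9 = 26
ES_HVAC install = 17; EF_HVAC install = 17+8 = 25
ES_Insulation = max(EF_Framing=14, EF_Electrical rough-in=24, EF_Plumbing rough-in=26, EF_HVAC install=25) = 26; EF_Insulation = 26+14 = 40
Expected project duration μ = 40 days. Critical path: Foundation → Roofing → Plumbing rough-in → Insulation.

Variance along critical path = 13.444 + 0.444 + 7.111 + 4.000 = 25.000
σ = √25.000 = 5.000 days

5.00 days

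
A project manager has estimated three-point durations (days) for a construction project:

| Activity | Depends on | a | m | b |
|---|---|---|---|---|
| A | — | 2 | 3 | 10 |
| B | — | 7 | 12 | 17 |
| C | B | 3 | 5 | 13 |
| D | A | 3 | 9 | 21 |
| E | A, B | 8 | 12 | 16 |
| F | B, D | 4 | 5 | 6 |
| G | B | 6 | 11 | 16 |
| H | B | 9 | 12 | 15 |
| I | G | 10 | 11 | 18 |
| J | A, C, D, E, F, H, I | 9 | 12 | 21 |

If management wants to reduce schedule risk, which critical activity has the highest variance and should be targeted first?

J

te_A = (2 + 4·3 + 10)/6 = 24/6 = 4; σ²_A = ((10−2)/6)² = 1.778
te_B = (7 + 4·12 + 17)/6 = 72/6 = 12; σ²_B = ((17−7)/6)² = 2.778
te_C = (3 + 4·5 + 13)/6 = 36/6 = 6; σ²_C = ((13−3)/6)² = 2.778
te_D = (3 + 4·9 + 21)/6 = 60/6 = 10; σ²_D = ((21−3)/6)² = 9.000
te_E = (8 + 4·12 + 16)/6 = 72/6 = 12; σ²_E = ((16−8)/6)² = 1.778
te_F = (4 + 4·5 + 6)/6 = 30/6 = 5; σ²_F = ((6−4)/6)² = 0.111
te_G = (6 + 4·11 + 16)/6 = 66/6 = 11; σ²_G = ((16−6)/6)² = 2.778
te_H = (9 + 4·12 + 15)/6 = 72/6 = 12; σ²_H = ((15−9)/6)² = 1.000
te_I = (10 + 4·11 + 18)/6 = 72/6 = 12; σ²_I = ((18−10)/6)² = 1.778
te_J = (9 + 4·12 + 21)/6 = 78/6 = 13; σ²_J = ((21−9)/6)² = 4.000

Forward pass:
ES_A = 0; EF_A = 4
ES_B = 0; EF_B = 12
ES_C = 12; EF_C = 12+6 = 18
ES_D = 4; EF_D = 4+10 = 14
ES_E = max(EF_A=4, EF_B=12) = 12; EF_E = 12+12 = 24
ES_F = max(EF_B=12, EF_D=14) = 14; EF_F = 14+5 = 19
ES_G = 12; EF_G = 12+11 = 23
ES_H = 12; EF_H = 12+12 = 24
ES_I = 23; EF_I = 23+12 = 35
ES_J = max(EF_A=4, EF_C=18, EF_D=14, EF_E=24, EF_F=19, EF_H=24, EF_I=35) = 35; EF_J = 35+13 = 48
Expected project duration μ = 48 days. Critical path: B → G → I → J.

Variances on critical path: σ²_B=2.778, σ²_G=2.778, σ²_I=1.778, σ²_J=4.000.
Largest is σ²_J = 4.000.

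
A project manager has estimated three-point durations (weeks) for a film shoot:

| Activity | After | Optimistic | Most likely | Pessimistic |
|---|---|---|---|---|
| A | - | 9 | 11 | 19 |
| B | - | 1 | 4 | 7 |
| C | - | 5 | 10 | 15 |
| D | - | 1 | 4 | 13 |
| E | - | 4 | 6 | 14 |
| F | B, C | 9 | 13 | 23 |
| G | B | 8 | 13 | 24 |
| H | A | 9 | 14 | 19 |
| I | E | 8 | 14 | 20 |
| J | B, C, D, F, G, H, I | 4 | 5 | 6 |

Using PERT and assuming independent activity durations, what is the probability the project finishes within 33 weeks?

0.800

te_A = (9 + 4·11 + 19)/6 = 72/6 = 12; σ²_A = ((19−9)/6)² = 2.778
te_B = (1 + 4·4 + 7)/6 = 24/6 = 4; σ²_B = ((7−1)/6)² = 1.000
te_C = (5 + 4·10 + 15)/6 = 60/6 = 10; σ²_C = ((15−5)/6)² = 2.778
te_D = (1 + 4·4 + 13)/6 = 30/6 = 5; σ²_D = ((13−1)/6)² = 4.000
te_E = (4 + 4·6 + 14)/6 = 42/6 = 7; σ²_E = ((14−4)/6)² = 2.778
te_F = (9 + 4·13 + 23)/6 = 84/6 = 14; σ²_F = ((23−9)/6)² = 5.444
te_G = (8 + 4·13 + 24)/6 = 84/6 = 14; σ²_G = ((24−8)/6)² = 7.111
te_H = (9 + 4·14 + 19)/6 = 84/6 = 14; σ²_H = ((19−9)/6)² = 2.778
te_I = (8 + 4·14 + 20)/6 = 84/6 = 14; σ²_I = ((20−8)/6)² = 4.000
te_J = (4 + 4·5 + 6)/6 = 30/6 = 5; σ²_J = ((6−4)/6)² = 0.111

Forward pass:
ES_A = 0; EF_A = 12
ES_B = 0; EF_B = 4
ES_C = 0; EF_C = 10
ES_D = 0; EF_D = 5
ES_E = 0; EF_E = 7
ES_F = max(EF_B=4, EF_C=10) = 10; EF_F = 10+14 = 24
ES_G = 4; EF_G = 4+14 = 18
ES_H = 12; EF_H = 12+14 = 26
ES_I = 7; EF_I = 7+14 = 21
ES_J = max(EF_B=4, EF_C=10, EF_D=5, EF_F=24, EF_G=18, EF_H=26, EF_I=21) = 26; EF_J = 26+5 = 31
Expected project duration μ = 31 weeks. Critical path: A → H → J.

Variance along critical path = 2.778 + 2.778 + 0.111 = 5.667; σ = √5.667 = 2.380 weeks.
Z = (33 − 31) / 2.380 = 0.840
P(T ≤ 33) = Φ(0.840) ≈ 0.800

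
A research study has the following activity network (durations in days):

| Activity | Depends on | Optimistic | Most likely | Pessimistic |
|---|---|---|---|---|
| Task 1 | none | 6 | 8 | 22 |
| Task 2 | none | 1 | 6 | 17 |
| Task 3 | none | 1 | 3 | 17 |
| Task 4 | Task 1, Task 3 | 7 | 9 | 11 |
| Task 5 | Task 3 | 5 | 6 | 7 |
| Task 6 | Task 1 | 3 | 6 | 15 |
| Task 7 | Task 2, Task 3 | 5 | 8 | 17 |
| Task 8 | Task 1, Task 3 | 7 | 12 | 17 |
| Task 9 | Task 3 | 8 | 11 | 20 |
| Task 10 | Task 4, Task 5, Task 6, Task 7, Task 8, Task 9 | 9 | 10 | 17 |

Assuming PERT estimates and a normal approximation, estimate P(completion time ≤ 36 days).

0.810

te_Task 1 = (6 + 4·8 + 22)/6 = 60/6 = 10; σ²_Task 1 = ((22−6)/6)² = 7.111
te_Task 2 = (1 + 4·6 + 17)/6 = 42/6 = 7; σ²_Task 2 = ((17−1)/6)² = 7.111
te_Task 3 = (1 + 4·3 + 17)/6 = 30/6 = 5; σ²_Task 3 = ((17−1)/6)² = 7.111
te_Task 4 = (7 + 4·9 + 11)/6 = 54/6 = 9; σ²_Task 4 = ((11−7)/6)² = 0.444
te_Task 5 = (5 + 4·6 + 7)/6 = 36/6 = 6; σ²_Task 5 = ((7−5)/6)² = 0.111
te_Task 6 = (3 + 4·6 + 15)/6 = 42/6 = 7; σ²_Task 6 = ((15−3)/6)² = 4.000
te_Task 7 = (5 + 4·8 + 17)/6 = 54/6 = 9; σ²_Task 7 = ((17−5)/6)² = 4.000
te_Task 8 = (7 + 4·12 + 17)/6 = 72/6 = 12; σ²_Task 8 = ((17−7)/6)² = 2.778
te_Task 9 = (8 + 4·11 + 20)/6 = 72/6 = 12; σ²_Task 9 = ((20−8)/6)² = 4.000
te_Task 10 = (9 + 4·10 + 17)/6 = 66/6 = 11; σ²_Task 10 = ((17−9)/6)² = 1.778

Forward pass:
ES_Task 1 = 0; EF_Task 1 = 10
ES_Task 2 = 0; EF_Task 2 = 7
ES_Task 3 = 0; EF_Task 3 = 5
ES_Task 4 = max(EF_Task 1=10, EF_Task 3=5) = 10; EF_Task 4 = 10+9 = 19
ES_Task 5 = 5; EF_Task 5 = 5+6 = 11
ES_Task 6 = 10; EF_Task 6 = 10+7 = 17
ES_Task 7 = max(EF_Task 2=7, EF_Task 3=5) = 7; EF_Task 7 = 7+9 = 16
ES_Task 8 = max(EF_Task 1=10, EF_Task 3=5) = 10; EF_Task 8 = 10+12 = 22
ES_Task 9 = 5; EF_Task 9 = 5+12 = 17
ES_Task 10 = max(EF_Task 4=19, EF_Task 5=11, EF_Task 6=17, EF_Task 7=16, EF_Task 8=22, EF_Task 9=17) = 22; EF_Task 10 = 22+11 = 33
Expected project duration μ = 33 days. Critical path: Task 1 → Task 8 → Task 10.

Variance along critical path = 7.111 + 2.778 + 1.778 = 11.667; σ = √11.667 = 3.416 days.
Z = (36 − 33) / 3.416 = 0.878
P(T ≤ 36) = Φ(0.878) ≈ 0.810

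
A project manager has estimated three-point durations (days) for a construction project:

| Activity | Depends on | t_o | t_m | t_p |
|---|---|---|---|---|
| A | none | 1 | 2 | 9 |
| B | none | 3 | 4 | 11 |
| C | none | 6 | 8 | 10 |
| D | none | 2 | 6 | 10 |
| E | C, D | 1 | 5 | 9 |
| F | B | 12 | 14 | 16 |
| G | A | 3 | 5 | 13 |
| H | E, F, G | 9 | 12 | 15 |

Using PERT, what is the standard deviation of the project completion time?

1.80 days

te_A = (1 + 4·2 + 9)/6 = 18/6 = 3; σ²_A = ((9−1)/6)² = 1.778
te_B = (3 + 4·4 + 11)/6 = 30/6 = 5; σ²_B = ((11−3)/6)² = 1.778
te_C = (6 + 4·8 + 10)/6 = 48/6 = 8; σ²_C = ((10−6)/6)² = 0.444
te_D = (2 + 4·6 + 10)/6 = 36/6 = 6; σ²_D = ((10−2)/6)² = 1.778
te_E = (1 + 4·5 + 9)/6 = 30/6 = 5; σ²_E = ((9−1)/6)² = 1.778
te_F = (12 + 4·14 + 16)/6 = 84/6 = 14; σ²_F = ((16−12)/6)² = 0.444
te_G = (3 + 4·5 + 13)/6 = 36/6 = 6; σ²_G = ((13−3)/6)² = 2.778
te_H = (9 + 4·12 + 15)/6 = 72/6 = 12; σ²_H = ((15−9)/6)² = 1.000

Forward pass:
ES_A = 0; EF_A = 3
ES_B = 0; EF_B = 5
ES_C = 0; EF_C = 8
ES_D = 0; EF_D = 6
ES_E = max(EF_C=8, EF_D=6) = 8; EF_E = 8+5 = 13
ES_F = 5; EF_F = 5+14 = 19
ES_G = 3; EF_G = 3+6 = 9
ES_H = max(EF_E=13, EF_F=19, EF_G=9) = 19; EF_H = 19+12 = 31
Expected project duration μ = 31 days. Critical path: B → F → H.

Variance along critical path = 1.778 + 0.444 + 1.000 = 3.222
σ = √3.222 = 1.795 days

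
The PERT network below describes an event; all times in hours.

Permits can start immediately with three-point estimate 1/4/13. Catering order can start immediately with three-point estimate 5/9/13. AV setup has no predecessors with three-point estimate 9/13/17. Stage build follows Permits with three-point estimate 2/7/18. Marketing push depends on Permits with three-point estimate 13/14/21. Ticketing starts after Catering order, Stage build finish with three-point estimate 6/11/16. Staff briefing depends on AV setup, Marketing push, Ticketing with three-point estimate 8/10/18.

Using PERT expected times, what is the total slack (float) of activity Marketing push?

4 hours

te_Permits = (1 + 4·4 + 13)/6 = 30/6 = 5
te_Catering order = (5 + 4·9 + 13)/6 = 54/6 = 9
te_AV setup = (9 + 4·13 + 17)/6 = 78/6 = 13
te_Stage build = (2 + 4·7 + 18)/6 = 48/6 = 8
te_Marketing push = (13 + 4·14 + 21)/6 = 90/6 = 15
te_Ticketing = (6 + 4·11 + 16)/6 = 66/6 = 11
te_Staff briefing = (8 + 4·10 + 18)/6 = 66/6 = 11

Forward pass:
ES_Permits = 0; EF_Permits = 5
ES_Catering order = 0; EF_Catering order = 9
ES_AV setup = 0; EF_AV setup = 13
ES_Stage build = 5; EF_Stage build = 5+8 = 13
ES_Marketing push = 5; EF_Marketing push = 5+15 = 20
ES_Ticketing = max(EF_Catering order=9, EF_Stage build=13) = 13; EF_Ticketing = 13+11 = 24
ES_Staff briefing = max(EF_AV setup=13, EF_Marketing push=20, EF_Ticketing=24) = 24; EF_Staff briefing = 24+11 = 35
Expected project duration μ = 35 hours. Critical path: Permits → Stage build → Ticketing → Staff briefing.

Backward pass:
LF_Staff briefing = 35; LS_Staff briefing = 35−11 = 24
LF_Ticketing = LS_Staff briefing = 24; LS_Ticketing = 24−11 = 13
LF_Marketing push = LS_Staff briefing = 24; LS_Marketing push = 24−15 = 9
LF_Stage build = LS_Ticketing = 13; LS_Stage build = 13−8 = 5
LF_AV setup = LS_Staff briefing = 24; LS_AV setup = 24−13 = 11
LF_Catering order = LS_Ticketing = 13; LS_Catering order = 13−9 = 4
LF_Permits = min(LS_Stage build=5, LS_Marketing push=9) = 5; LS_Permits = 5−5 = 0
Slack_Marketing push = LS_Marketing push − ES_Marketing push = 9 − 5 = 4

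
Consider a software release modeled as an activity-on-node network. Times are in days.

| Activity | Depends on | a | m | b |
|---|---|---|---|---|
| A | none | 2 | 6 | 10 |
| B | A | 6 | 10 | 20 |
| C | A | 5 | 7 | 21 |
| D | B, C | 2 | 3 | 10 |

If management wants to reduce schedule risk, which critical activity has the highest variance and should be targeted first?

B

te_A = (2 + 4·6 + 10)/6 = 36/6 = 6; σ²_A = ((10−2)/6)² = 1.778
te_B = (6 + 4·10 + 20)/6 = 66/6 = 11; σ²_B = ((20−6)/6)² = 5.444
te_C = (5 + 4·7 + 21)/6 = 54/6 = 9; σ²_C = ((21−5)/6)² = 7.111
te_D = (2 + 4·3 + 10)/6 = 24/6 = 4; σ²_D = ((10−2)/6)² = 1.778

Forward pass:
ES_A = 0; EF_A = 6
ES_B = 6; EF_B = 6+11 = 17
ES_C = 6; EF_C = 6+9 = 15
ES_D = max(EF_B=17, EF_C=15) = 17; EF_D = 17+4 = 21
Expected project duration μ = 21 days. Critical path: A → B → D.

Variances on critical path: σ²_A=1.778, σ²_B=5.444, σ²_D=1.778.
Largest is σ²_B = 5.444.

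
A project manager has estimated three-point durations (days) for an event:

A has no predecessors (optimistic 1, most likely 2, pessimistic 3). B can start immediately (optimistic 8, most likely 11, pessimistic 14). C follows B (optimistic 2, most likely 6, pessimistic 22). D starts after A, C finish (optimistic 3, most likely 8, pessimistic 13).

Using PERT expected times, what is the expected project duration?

27 days

te_A = (1 + 4·2 + 3)/6 = 12/6 = 2
te_B = (8 + 4·11 + 14)/6 = 66/6 = 11
te_C = (2 + 4·6 + 22)/6 = 48/6 = 8
te_D = (3 + 4·8 + 13)/6 = 48/6 = 8

Forward pass:
ES_A = 0; EF_A = 2
ES_B = 0; EF_B = 11
ES_C = 11; EF_C = 11+8 = 19
ES_D = max(EF_A=2, EF_C=19) = 19; EF_D = 19+8 = 27
Expected project duration μ = 27 days. Critical path: B → C → D.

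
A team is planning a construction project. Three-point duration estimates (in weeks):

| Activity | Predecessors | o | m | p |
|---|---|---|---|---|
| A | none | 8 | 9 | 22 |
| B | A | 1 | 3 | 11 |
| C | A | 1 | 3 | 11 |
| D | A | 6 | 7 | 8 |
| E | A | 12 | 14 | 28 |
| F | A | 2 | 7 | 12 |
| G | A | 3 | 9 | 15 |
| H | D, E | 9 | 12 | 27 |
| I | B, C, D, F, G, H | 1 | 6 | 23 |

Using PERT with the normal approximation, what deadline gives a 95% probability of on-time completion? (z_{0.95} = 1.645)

58.7 weeks

te_A = (8 + 4·9 + 22)/6 = 66/6 = 11; σ²_A = ((22−8)/6)² = 5.444
te_B = (1 + 4·3 + 11)/6 = 24/6 = 4; σ²_B = ((11−1)/6)² = 2.778
te_C = (1 + 4·3 + 11)/6 = 24/6 = 4; σ²_C = ((11−1)/6)² = 2.778
te_D = (6 + 4·7 + 8)/6 = 42/6 = 7; σ²_D = ((8−6)/6)² = 0.111
te_E = (12 + 4·14 + 28)/6 = 96/6 = 16; σ²_E = ((28−12)/6)² = 7.111
te_F = (2 + 4·7 + 12)/6 = 42/6 = 7; σ²_F = ((12−2)/6)² = 2.778
te_G = (3 + 4·9 + 15)/6 = 54/6 = 9; σ²_G = ((15−3)/6)² = 4.000
te_H = (9 + 4·12 + 27)/6 = 84/6 = 14; σ²_H = ((27−9)/6)² = 9.000
te_I = (1 + 4·6 + 23)/6 = 48/6 = 8; σ²_I = ((23−1)/6)² = 13.444

Forward pass:
ES_A = 0; EF_A = 11
ES_B = 11; EF_B = 11+4 = 15
ES_C = 11; EF_C = 11+4 = 15
ES_D = 11; EF_D = 11+7 = 18
ES_E = 11; EF_E = 11+16 = 27
ES_F = 11; EF_F = 11+7 = 18
ES_G = 11; EF_G = 11+9 = 20
ES_H = max(EF_D=18, EF_E=27) = 27; EF_H = 27+14 = 41
ES_I = max(EF_B=15, EF_C=15, EF_D=18, EF_F=18, EF_G=20, EF_H=41) = 41; EF_I = 41+8 = 49
Expected project duration μ = 49 weeks. Critical path: A → E → H → I.

Variance along critical path = 5.444 + 7.111 + 9.000 + 13.444 = 35.000; σ = 5.916 weeks.
D = μ + z·σ = 49 + 1.645·5.916 = 58.7 weeks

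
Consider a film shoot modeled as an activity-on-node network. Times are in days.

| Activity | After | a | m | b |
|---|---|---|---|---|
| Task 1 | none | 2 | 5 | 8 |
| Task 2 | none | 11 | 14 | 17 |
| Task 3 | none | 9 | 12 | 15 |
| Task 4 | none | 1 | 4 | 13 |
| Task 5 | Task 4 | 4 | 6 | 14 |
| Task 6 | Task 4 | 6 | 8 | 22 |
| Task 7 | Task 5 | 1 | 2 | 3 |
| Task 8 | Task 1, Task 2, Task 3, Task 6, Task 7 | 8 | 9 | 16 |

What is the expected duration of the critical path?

te_Task 1 = (2 + 4·5 + 8)/6 = 30/6 = 5
te_Task 2 = (11 + 4·14 + 17)/6 = 84/6 = 14
te_Task 3 = (9 + 4·12 + 15)/6 = 72/6 = 12
te_Task 4 = (1 + 4·4 + 13)/6 = 30/6 = 5
te_Task 5 = (4 + 4·6 + 14)/6 = 42/6 = 7
te_Task 6 = (6 + 4·8 + 22)/6 = 60/6 = 10
te_Task 7 = (1 + 4·2 + 3)/6 = 12/6 = 2
te_Task 8 = (8 + 4·9 + 16)/6 = 60/6 = 10

Forward pass:
ES_Task 1 = 0; EF_Task 1 = 5
ES_Task 2 = 0; EF_Task 2 = 14
ES_Task 3 = 0; EF_Task 3 = 12
ES_Task 4 = 0; EF_Task 4 = 5
ES_Task 5 = 5; EF_Task 5 = 5+7 = 12
ES_Task 6 = 5; EF_Task 6 = 5+10 = 15
ES_Task 7 = 12; EF_Task 7 = 12+2 = 14
ES_Task 8 = max(EF_Task 1=5, EF_Task 2=14, EF_Task 3=12, EF_Task 6=15, EF_Task 7=14) = 15; EF_Task 8 = 15+10 = 25
Expected project duration μ = 25 days. Critical path: Task 4 → Task 6 → Task 8.

25 days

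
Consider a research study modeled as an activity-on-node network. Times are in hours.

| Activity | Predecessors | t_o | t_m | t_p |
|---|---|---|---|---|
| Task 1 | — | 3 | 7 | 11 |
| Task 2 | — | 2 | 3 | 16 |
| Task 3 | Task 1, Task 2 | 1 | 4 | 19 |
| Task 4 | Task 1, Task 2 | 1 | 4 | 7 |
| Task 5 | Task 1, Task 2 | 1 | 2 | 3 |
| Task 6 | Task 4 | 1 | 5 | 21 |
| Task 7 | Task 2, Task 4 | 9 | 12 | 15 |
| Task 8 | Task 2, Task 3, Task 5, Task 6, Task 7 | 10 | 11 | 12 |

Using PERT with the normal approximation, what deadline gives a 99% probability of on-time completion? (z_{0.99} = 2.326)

38.6 hours

te_Task 1 = (3 + 4·7 + 11)/6 = 42/6 = 7; σ²_Task 1 = ((11−3)/6)² = 1.778
te_Task 2 = (2 + 4·3 + 16)/6 = 30/6 = 5; σ²_Task 2 = ((16−2)/6)² = 5.444
te_Task 3 = (1 + 4·4 + 19)/6 = 36/6 = 6; σ²_Task 3 = ((19−1)/6)² = 9.000
te_Task 4 = (1 + 4·4 + 7)/6 = 24/6 = 4; σ²_Task 4 = ((7−1)/6)² = 1.000
te_Task 5 = (1 + 4·2 + 3)/6 = 12/6 = 2; σ²_Task 5 = ((3−1)/6)² = 0.111
te_Task 6 = (1 + 4·5 + 21)/6 = 42/6 = 7; σ²_Task 6 = ((21−1)/6)² = 11.111
te_Task 7 = (9 + 4·12 + 15)/6 = 72/6 = 12; σ²_Task 7 = ((15−9)/6)² = 1.000
te_Task 8 = (10 + 4·11 + 12)/6 = 66/6 = 11; σ²_Task 8 = ((12−10)/6)² = 0.111

Forward pass:
ES_Task 1 = 0; EF_Task 1 = 7
ES_Task 2 = 0; EF_Task 2 = 5
ES_Task 3 = max(EF_Task 1=7, EF_Task 2=5) = 7; EF_Task 3 = 7+6 = 13
ES_Task 4 = max(EF_Task 1=7, EF_Task 2=5) = 7; EF_Task 4 = 7+4 = 11
ES_Task 5 = max(EF_Task 1=7, EF_Task 2=5) = 7; EF_Task 5 = 7+2 = 9
ES_Task 6 = 11; EF_Task 6 = 11+7 = 18
ES_Task 7 = max(EF_Task 2=5, EF_Task 4=11) = 11; EF_Task 7 = 11+12 = 23
ES_Task 8 = max(EF_Task 2=5, EF_Task 3=13, EF_Task 5=9, EF_Task 6=18, EF_Task 7=23) = 23; EF_Task 8 = 23+11 = 34
Expected project duration μ = 34 hours. Critical path: Task 1 → Task 4 → Task 7 → Task 8.

Variance along critical path = 1.778 + 1.000 + 1.000 + 0.111 = 3.889; σ = 1.972 hours.
D = μ + z·σ = 34 + 2.326·1.972 = 38.6 hours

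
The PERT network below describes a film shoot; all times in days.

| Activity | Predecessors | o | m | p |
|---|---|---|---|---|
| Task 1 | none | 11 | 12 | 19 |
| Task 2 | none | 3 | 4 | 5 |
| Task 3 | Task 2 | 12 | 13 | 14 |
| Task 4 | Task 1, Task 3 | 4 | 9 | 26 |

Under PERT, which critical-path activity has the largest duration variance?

te_Task 1 = (11 + 4·12 + 19)/6 = 78/6 = 13; σ²_Task 1 = ((19−11)/6)² = 1.778
te_Task 2 = (3 + 4·4 + 5)/6 = 24/6 = 4; σ²_Task 2 = ((5−3)/6)² = 0.111
te_Task 3 = (12 + 4·13 + 14)/6 = 78/6 = 13; σ²_Task 3 = ((14−12)/6)² = 0.111
te_Task 4 = (4 + 4·9 + 26)/6 = 66/6 = 11; σ²_Task 4 = ((26−4)/6)² = 13.444

Forward pass:
ES_Task 1 = 0; EF_Task 1 = 13
ES_Task 2 = 0; EF_Task 2 = 4
ES_Task 3 = 4; EF_Task 3 = 4+13 = 17
ES_Task 4 = max(EF_Task 1=13, EF_Task 3=17) = 17; EF_Task 4 = 17+11 = 28
Expected project duration μ = 28 days. Critical path: Task 2 → Task 3 → Task 4.

Variances on critical path: σ²_Task 2=0.111, σ²_Task 3=0.111, σ²_Task 4=13.444.
Largest is σ²_Task 4 = 13.444.

Task 4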